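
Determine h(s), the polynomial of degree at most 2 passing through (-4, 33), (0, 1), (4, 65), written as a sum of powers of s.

Build the Lagrange basis polynomials:
L_0(s) = s(s - 4) / [32] = (1/32)s^2 - (1/8)s
L_1(s) = (s + 4)(s - 4) / [-16] = -(1/16)s^2 + 1
L_2(s) = (s + 4)s / [32] = (1/32)s^2 + (1/8)s
h(s) = 33·L_0 + 1·L_1 + 65·L_2
  33·L_0(s) = (33/32)s^2 - (33/8)s
  1·L_1(s) = -(1/16)s^2 + 1
  65·L_2(s) = (65/32)s^2 + (65/8)s
Adding term by term: 3s^2 + 4s + 1

h(s) = 3s^2 + 4s + 1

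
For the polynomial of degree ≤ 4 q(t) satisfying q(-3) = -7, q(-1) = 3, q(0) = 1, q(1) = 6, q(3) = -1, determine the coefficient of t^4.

L_0(t) = (t + 1)t(t - 1)(t - 3) / [144] = (1/144)t^4 - (1/48)t^3 - (1/144)t^2 + (1/48)t
L_1(t) = (t + 3)t(t - 1)(t - 3) / [-16] = -(1/16)t^4 + (1/16)t^3 + (9/16)t^2 - (9/16)t
L_2(t) = (t + 3)(t + 1)(t - 1)(t - 3) / [9] = (1/9)t^4 - (10/9)t^2 + 1
L_3(t) = (t + 3)(t + 1)t(t - 3) / [-16] = -(1/16)t^4 - (1/16)t^3 + (9/16)t^2 + (9/16)t
L_4(t) = (t + 3)(t + 1)t(t - 1) / [144] = (1/144)t^4 + (1/48)t^3 - (1/144)t^2 - (1/48)t
q(t) = (-7)·L_0 + 3·L_1 + 1·L_2 + 6·L_3 + (-1)·L_4
Only the coefficient of t^4 is needed; take it from each L_i and combine:
(-7)·(1/144) + 3·(-1/16) + 1·(1/9) + 6·(-1/16) + (-1)·(1/144) = -73/144

-73/144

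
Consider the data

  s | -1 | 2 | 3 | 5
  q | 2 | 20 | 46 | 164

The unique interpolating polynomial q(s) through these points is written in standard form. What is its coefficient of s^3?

The leading coefficient equals the top divided difference q[-1,2,3,5].
q[-1,2] = (20 - 2) / (2 - (-1)) = 6
q[2,3] = (46 - 20) / (3 - 2) = 26
q[3,5] = (164 - 46) / (5 - 3) = 59
q[-1,2,3] = (26 - 6) / (3 - (-1)) = 5
q[2,3,5] = (59 - 26) / (5 - 2) = 11
q[-1,2,3,5] = (11 - 5) / (5 - (-1)) = 1

1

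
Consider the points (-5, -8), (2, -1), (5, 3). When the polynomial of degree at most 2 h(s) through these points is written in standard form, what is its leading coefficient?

The leading coefficient equals the top divided difference h[-5,2,5].
h[-5,2] = (-1 - (-8)) / (2 - (-5)) = 1
h[2,5] = (3 - (-1)) / (5 - 2) = 4/3
h[-5,2,5] = (4/3 - 1) / (5 - (-5)) = 1/30

1/30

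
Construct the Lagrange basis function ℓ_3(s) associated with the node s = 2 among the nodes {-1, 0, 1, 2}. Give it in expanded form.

ℓ_3(s) = (1/6)s^3 - (1/6)s

ℓ_3(s) = (s + 1)s(s - 1) / [(3)·(2)·(1)]
       = (s^3 - s) / (6)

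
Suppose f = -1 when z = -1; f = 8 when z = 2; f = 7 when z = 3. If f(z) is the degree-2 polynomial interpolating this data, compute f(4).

L_0(4) = (2)·(1)/[(-3)·(-4)] = 1/6
L_1(4) = (5)·(1)/[(3)·(-1)] = -5/3
L_2(4) = (5)·(2)/[(4)·(1)] = 5/2
Sum: (-1)·(1/6) + 8·(-5/3) + 7·(5/2) = 4

4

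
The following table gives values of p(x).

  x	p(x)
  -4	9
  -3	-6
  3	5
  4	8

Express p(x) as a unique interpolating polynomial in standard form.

Build the Lagrange basis polynomials:
L_0(x) = (x + 3)(x - 3)(x - 4) / [-56] = -(1/56)x^3 + (1/14)x^2 + (9/56)x - 9/14
L_1(x) = (x + 4)(x - 3)(x - 4) / [42] = (1/42)x^3 - (1/14)x^2 - (8/21)x + 8/7
L_2(x) = (x + 4)(x + 3)(x - 4) / [-42] = -(1/42)x^3 - (1/14)x^2 + (8/21)x + 8/7
L_3(x) = (x + 4)(x + 3)(x - 3) / [56] = (1/56)x^3 + (1/14)x^2 - (9/56)x - 9/14
p(x) = 9·L_0 + (-6)·L_1 + 5·L_2 + 8·L_3
  9·L_0(x) = -(9/56)x^3 + (9/14)x^2 + (81/56)x - 81/14
  (-6)·L_1(x) = -(1/7)x^3 + (3/7)x^2 + (16/7)x - 48/7
  5·L_2(x) = -(5/42)x^3 - (5/14)x^2 + (40/21)x + 40/7
  8·L_3(x) = (1/7)x^3 + (4/7)x^2 - (9/7)x - 36/7
Adding term by term: -(47/168)x^3 + (9/7)x^2 + (731/168)x - 169/14

p(x) = -(47/168)x^3 + (9/7)x^2 + (731/168)x - 169/14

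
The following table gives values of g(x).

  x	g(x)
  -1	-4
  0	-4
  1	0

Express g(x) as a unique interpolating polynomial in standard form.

g(x) = 2x^2 + 2x - 4

Newton's divided differences:
g[-1,0] = (-4 - (-4)) / (0 - (-1)) = 0
g[0,1] = (0 - (-4)) / (1 - 0) = 4
g[-1,0,1] = (4 - 0) / (1 - (-1)) = 2
g(x) = -4 + 2·(x + 1)x
Expanding: g(x) = 2x^2 + 2x - 4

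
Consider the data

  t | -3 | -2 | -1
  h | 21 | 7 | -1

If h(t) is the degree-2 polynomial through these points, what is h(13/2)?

521/4

Using Newton's divided-difference form:
h[-3,-2] = (7 - 21) / (-2 - (-3)) = -14
h[-2,-1] = (-1 - 7) / (-1 - (-2)) = -8
h[-3,-2,-1] = (-8 - (-14)) / (-1 - (-3)) = 3
h(13/2) = 21 + (-14)·(19/2) + 3·(19/2)·(17/2) = 521/4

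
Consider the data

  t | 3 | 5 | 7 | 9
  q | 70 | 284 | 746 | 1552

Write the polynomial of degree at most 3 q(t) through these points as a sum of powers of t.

q(t) = 2t^3 + t^2 + t + 4

L_0(t) = (t - 5)(t - 7)(t - 9) / [-48] = -(1/48)t^3 + (7/16)t^2 - (143/48)t + 105/16
L_1(t) = (t - 3)(t - 7)(t - 9) / [16] = (1/16)t^3 - (19/16)t^2 + (111/16)t - 189/16
L_2(t) = (t - 3)(t - 5)(t - 9) / [-16] = -(1/16)t^3 + (17/16)t^2 - (87/16)t + 135/16
L_3(t) = (t - 3)(t - 5)(t - 7) / [48] = (1/48)t^3 - (5/16)t^2 + (71/48)t - 35/16
q(t) = 70·L_0 + 284·L_1 + 746·L_2 + 1552·L_3
  70·L_0(t) = -(35/24)t^3 + (245/8)t^2 - (5005/24)t + 3675/8
  284·L_1(t) = (71/4)t^3 - (1349/4)t^2 + (7881/4)t - 13419/4
  746·L_2(t) = -(373/8)t^3 + (6341/8)t^2 - (32451/8)t + 50355/8
  1552·L_3(t) = (97/3)t^3 - 485t^2 + (6887/3)t - 3395
Adding term by term: 2t^3 + t^2 + t + 4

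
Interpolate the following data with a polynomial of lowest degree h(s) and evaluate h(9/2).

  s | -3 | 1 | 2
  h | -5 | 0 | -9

-791/16

Using Newton's divided-difference form:
h[-3,1] = (0 - (-5)) / (1 - (-3)) = 5/4
h[1,2] = (-9 - 0) / (2 - 1) = -9
h[-3,1,2] = (-9 - 5/4) / (2 - (-3)) = -41/20
h(9/2) = -5 + (5/4)·(15/2) + (-41/20)·(15/2)·(7/2) = -791/16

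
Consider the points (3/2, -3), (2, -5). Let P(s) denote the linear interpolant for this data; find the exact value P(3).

-9

Evaluate each Lagrange basis at s = 3:
L_0(3) = (1)/[(-1/2)] = -2
L_1(3) = (3/2)/[(1/2)] = 3
Sum: (-3)·(-2) + (-5)·(3) = -9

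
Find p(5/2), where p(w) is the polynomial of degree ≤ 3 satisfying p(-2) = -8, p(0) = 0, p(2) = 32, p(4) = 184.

55

Using Newton's divided-difference form:
p[-2,0] = (0 - (-8)) / (0 - (-2)) = 4
p[0,2] = (32 - 0) / (2 - 0) = 16
p[2,4] = (184 - 32) / (4 - 2) = 76
p[-2,0,2] = (16 - 4) / (2 - (-2)) = 3
p[0,2,4] = (76 - 16) / (4 - 0) = 15
p[-2,0,2,4] = (15 - 3) / (4 - (-2)) = 2
p(5/2) = -8 + 4·(9/2) + 3·(9/2)·(5/2) + 2·(9/2)·(5/2)·(1/2) = 55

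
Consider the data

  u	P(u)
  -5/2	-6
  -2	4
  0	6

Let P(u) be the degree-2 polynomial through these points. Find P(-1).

L_0(-1) = (1)·(-1)/[(-1/2)·(-5/2)] = -4/5
L_1(-1) = (3/2)·(-1)/[(1/2)·(-2)] = 3/2
L_2(-1) = (3/2)·(1)/[(5/2)·(2)] = 3/10
Sum: (-6)·(-4/5) + 4·(3/2) + 6·(3/10) = 63/5

63/5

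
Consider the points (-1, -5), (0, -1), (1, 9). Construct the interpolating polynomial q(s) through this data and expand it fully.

Build the Lagrange basis polynomials:
L_0(s) = s(s - 1) / [2] = (1/2)s^2 - (1/2)s
L_1(s) = (s + 1)(s - 1) / [-1] = -s^2 + 1
L_2(s) = (s + 1)s / [2] = (1/2)s^2 + (1/2)s
q(s) = (-5)·L_0 + (-1)·L_1 + 9·L_2
  (-5)·L_0(s) = -(5/2)s^2 + (5/2)s
  (-1)·L_1(s) = s^2 - 1
  9·L_2(s) = (9/2)s^2 + (9/2)s
Adding term by term: 3s^2 + 7s - 1

q(s) = 3s^2 + 7s - 1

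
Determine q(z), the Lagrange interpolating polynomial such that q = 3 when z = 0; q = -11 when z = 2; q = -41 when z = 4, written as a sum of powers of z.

Build the Lagrange basis polynomials:
L_0(z) = (z - 2)(z - 4) / [8] = (1/8)z^2 - (3/4)z + 1
L_1(z) = z(z - 4) / [-4] = -(1/4)z^2 + z
L_2(z) = z(z - 2) / [8] = (1/8)z^2 - (1/4)z
q(z) = 3·L_0 + (-11)·L_1 + (-41)·L_2
  3·L_0(z) = (3/8)z^2 - (9/4)z + 3
  (-11)·L_1(z) = (11/4)z^2 - 11z
  (-41)·L_2(z) = -(41/8)z^2 + (41/4)z
Adding term by term: -2z^2 - 3z + 3

q(z) = -2z^2 - 3z + 3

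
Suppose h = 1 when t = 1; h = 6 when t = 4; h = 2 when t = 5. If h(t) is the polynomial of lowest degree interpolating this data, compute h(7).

L_0(7) = (3)·(2)/[(-3)·(-4)] = 1/2
L_1(7) = (6)·(2)/[(3)·(-1)] = -4
L_2(7) = (6)·(3)/[(4)·(1)] = 9/2
Sum: 1·(1/2) + 6·(-4) + 2·(9/2) = -29/2

-29/2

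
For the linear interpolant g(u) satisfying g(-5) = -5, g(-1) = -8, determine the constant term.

Build the Lagrange basis polynomials:
L_0(u) = (u + 1) / [-4] = -(1/4)u - 1/4
L_1(u) = (u + 5) / [4] = (1/4)u + 5/4
g(u) = (-5)·L_0 + (-8)·L_1
Only the constant term is needed; take it from each L_i and combine:
(-5)·(-1/4) + (-8)·(5/4) = -35/4

-35/4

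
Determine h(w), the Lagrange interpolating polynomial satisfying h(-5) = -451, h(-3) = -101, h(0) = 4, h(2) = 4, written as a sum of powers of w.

Build the Lagrange basis polynomials:
L_0(w) = (w + 3)w(w - 2) / [-70] = -(1/70)w^3 - (1/70)w^2 + (3/35)w
L_1(w) = (w + 5)w(w - 2) / [30] = (1/30)w^3 + (1/10)w^2 - (1/3)w
L_2(w) = (w + 5)(w + 3)(w - 2) / [-30] = -(1/30)w^3 - (1/5)w^2 + (1/30)w + 1
L_3(w) = (w + 5)(w + 3)w / [70] = (1/70)w^3 + (4/35)w^2 + (3/14)w
h(w) = (-451)·L_0 + (-101)·L_1 + 4·L_2 + 4·L_3
  (-451)·L_0(w) = (451/70)w^3 + (451/70)w^2 - (1353/35)w
  (-101)·L_1(w) = -(101/30)w^3 - (101/10)w^2 + (101/3)w
  4·L_2(w) = -(2/15)w^3 - (4/5)w^2 + (2/15)w + 4
  4·L_3(w) = (2/35)w^3 + (16/35)w^2 + (6/7)w
Adding term by term: 3w^3 - 4w^2 - 4w + 4

h(w) = 3w^3 - 4w^2 - 4w + 4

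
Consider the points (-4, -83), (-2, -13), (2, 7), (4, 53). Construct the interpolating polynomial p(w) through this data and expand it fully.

p(w) = w^3 - w^2 + w + 1

Newton's divided differences:
p[-4,-2] = (-13 - (-83)) / (-2 - (-4)) = 35
p[-2,2] = (7 - (-13)) / (2 - (-2)) = 5
p[2,4] = (53 - 7) / (4 - 2) = 23
p[-4,-2,2] = (5 - 35) / (2 - (-4)) = -5
p[-2,2,4] = (23 - 5) / (4 - (-2)) = 3
p[-4,-2,2,4] = (3 - (-5)) / (4 - (-4)) = 1
p(w) = -83 + 35·(w + 4) + (-5)·(w + 4)(w + 2) + 1·(w + 4)(w + 2)(w - 2)
Expanding: p(w) = w^3 - w^2 + w + 1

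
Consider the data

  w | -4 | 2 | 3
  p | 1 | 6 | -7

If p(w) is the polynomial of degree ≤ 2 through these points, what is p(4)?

L_0(4) = (2)·(1)/[(-6)·(-7)] = 1/21
L_1(4) = (8)·(1)/[(6)·(-1)] = -4/3
L_2(4) = (8)·(2)/[(7)·(1)] = 16/7
Sum: 1·(1/21) + 6·(-4/3) + (-7)·(16/7) = -503/21

-503/21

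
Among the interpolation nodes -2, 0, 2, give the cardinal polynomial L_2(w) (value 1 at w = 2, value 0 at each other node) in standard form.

L_2(w) = (1/8)w^2 + (1/4)w

L_2(w) = (w + 2)w / [(4)·(2)]
       = (w^2 + 2w) / (8)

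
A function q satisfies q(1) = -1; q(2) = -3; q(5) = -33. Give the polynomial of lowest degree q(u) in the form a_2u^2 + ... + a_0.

q(u) = -2u^2 + 4u - 3

Build the Lagrange basis polynomials:
L_0(u) = (u - 2)(u - 5) / [4] = (1/4)u^2 - (7/4)u + 5/2
L_1(u) = (u - 1)(u - 5) / [-3] = -(1/3)u^2 + 2u - 5/3
L_2(u) = (u - 1)(u - 2) / [12] = (1/12)u^2 - (1/4)u + 1/6
q(u) = (-1)·L_0 + (-3)·L_1 + (-33)·L_2
  (-1)·L_0(u) = -(1/4)u^2 + (7/4)u - 5/2
  (-3)·L_1(u) = u^2 - 6u + 5
  (-33)·L_2(u) = -(11/4)u^2 + (33/4)u - 11/2
Adding term by term: -2u^2 + 4u - 3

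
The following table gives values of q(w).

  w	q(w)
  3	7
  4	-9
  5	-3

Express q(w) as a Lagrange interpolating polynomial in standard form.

Build the Lagrange basis polynomials:
L_0(w) = (w - 4)(w - 5) / [2] = (1/2)w^2 - (9/2)w + 10
L_1(w) = (w - 3)(w - 5) / [-1] = -w^2 + 8w - 15
L_2(w) = (w - 3)(w - 4) / [2] = (1/2)w^2 - (7/2)w + 6
q(w) = 7·L_0 + (-9)·L_1 + (-3)·L_2
  7·L_0(w) = (7/2)w^2 - (63/2)w + 70
  (-9)·L_1(w) = 9w^2 - 72w + 135
  (-3)·L_2(w) = -(3/2)w^2 + (21/2)w - 18
Adding term by term: 11w^2 - 93w + 187

q(w) = 11w^2 - 93w + 187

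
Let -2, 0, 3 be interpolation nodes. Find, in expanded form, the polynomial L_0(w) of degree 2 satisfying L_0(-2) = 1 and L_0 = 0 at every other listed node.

L_0(w) = w(w - 3) / [(-2)·(-5)]
       = (w^2 - 3w) / (10)

L_0(w) = (1/10)w^2 - (3/10)w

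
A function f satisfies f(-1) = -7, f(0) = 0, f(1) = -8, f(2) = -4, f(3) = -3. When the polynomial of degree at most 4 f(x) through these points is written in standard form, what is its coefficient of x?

Build the Lagrange basis polynomials:
L_0(x) = x(x - 1)(x - 2)(x - 3) / [24] = (1/24)x^4 - (1/4)x^3 + (11/24)x^2 - (1/4)x
L_1(x) = (x + 1)(x - 1)(x - 2)(x - 3) / [-6] = -(1/6)x^4 + (5/6)x^3 - (5/6)x^2 - (5/6)x + 1
L_2(x) = (x + 1)x(x - 2)(x - 3) / [4] = (1/4)x^4 - x^3 + (1/4)x^2 + (3/2)x
L_3(x) = (x + 1)x(x - 1)(x - 3) / [-6] = -(1/6)x^4 + (1/2)x^3 + (1/6)x^2 - (1/2)x
L_4(x) = (x + 1)x(x - 1)(x - 2) / [24] = (1/24)x^4 - (1/12)x^3 - (1/24)x^2 + (1/12)x
f(x) = (-7)·L_0 + 0·L_1 + (-8)·L_2 + (-4)·L_3 + (-3)·L_4
Only the coefficient of x is needed; take it from each L_i and combine:
(-7)·(-1/4) + 0·(-5/6) + (-8)·(3/2) + (-4)·(-1/2) + (-3)·(1/12) = -17/2

-17/2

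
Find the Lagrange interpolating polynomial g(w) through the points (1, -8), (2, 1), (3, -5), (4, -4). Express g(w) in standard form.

g(w) = (11/3)w^3 - (59/2)w^2 + (431/6)w - 54

Build the Lagrange basis polynomials:
L_0(w) = (w - 2)(w - 3)(w - 4) / [-6] = -(1/6)w^3 + (3/2)w^2 - (13/3)w + 4
L_1(w) = (w - 1)(w - 3)(w - 4) / [2] = (1/2)w^3 - 4w^2 + (19/2)w - 6
L_2(w) = (w - 1)(w - 2)(w - 4) / [-2] = -(1/2)w^3 + (7/2)w^2 - 7w + 4
L_3(w) = (w - 1)(w - 2)(w - 3) / [6] = (1/6)w^3 - w^2 + (11/6)w - 1
g(w) = (-8)·L_0 + 1·L_1 + (-5)·L_2 + (-4)·L_3
  (-8)·L_0(w) = (4/3)w^3 - 12w^2 + (104/3)w - 32
  1·L_1(w) = (1/2)w^3 - 4w^2 + (19/2)w - 6
  (-5)·L_2(w) = (5/2)w^3 - (35/2)w^2 + 35w - 20
  (-4)·L_3(w) = -(2/3)w^3 + 4w^2 - (22/3)w + 4
Adding term by term: (11/3)w^3 - (59/2)w^2 + (431/6)w - 54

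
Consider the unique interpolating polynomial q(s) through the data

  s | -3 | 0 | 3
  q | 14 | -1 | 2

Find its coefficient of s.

-2

Build the Lagrange basis polynomials:
L_0(s) = s(s - 3) / [18] = (1/18)s^2 - (1/6)s
L_1(s) = (s + 3)(s - 3) / [-9] = -(1/9)s^2 + 1
L_2(s) = (s + 3)s / [18] = (1/18)s^2 + (1/6)s
q(s) = 14·L_0 + (-1)·L_1 + 2·L_2
Only the coefficient of s is needed; take it from each L_i and combine:
14·(-1/6) + (-1)·(0) + 2·(1/6) = -2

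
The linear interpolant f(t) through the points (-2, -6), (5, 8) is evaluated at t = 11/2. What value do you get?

L_0(11/2) = (1/2)/[(-7)] = -1/14
L_1(11/2) = (15/2)/[(7)] = 15/14
Sum: (-6)·(-1/14) + 8·(15/14) = 9

9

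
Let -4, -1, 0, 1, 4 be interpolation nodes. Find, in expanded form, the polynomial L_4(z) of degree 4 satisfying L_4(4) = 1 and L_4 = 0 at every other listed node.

L_4(z) = (1/480)z^4 + (1/120)z^3 - (1/480)z^2 - (1/120)z

L_4(z) = (z + 4)(z + 1)z(z - 1) / [(8)·(5)·(4)·(3)]
       = (z^4 + 4z^3 - z^2 - 4z) / (480)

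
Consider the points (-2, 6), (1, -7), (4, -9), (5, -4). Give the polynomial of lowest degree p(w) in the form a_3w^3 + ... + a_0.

L_0(w) = (w - 1)(w - 4)(w - 5) / [-126] = -(1/126)w^3 + (5/63)w^2 - (29/126)w + 10/63
L_1(w) = (w + 2)(w - 4)(w - 5) / [36] = (1/36)w^3 - (7/36)w^2 + (1/18)w + 10/9
L_2(w) = (w + 2)(w - 1)(w - 5) / [-18] = -(1/18)w^3 + (2/9)w^2 + (7/18)w - 5/9
L_3(w) = (w + 2)(w - 1)(w - 4) / [28] = (1/28)w^3 - (3/28)w^2 - (3/14)w + 2/7
p(w) = 6·L_0 + (-7)·L_1 + (-9)·L_2 + (-4)·L_3
  6·L_0(w) = -(1/21)w^3 + (10/21)w^2 - (29/21)w + 20/21
  (-7)·L_1(w) = -(7/36)w^3 + (49/36)w^2 - (7/18)w - 70/9
  (-9)·L_2(w) = (1/2)w^3 - 2w^2 - (7/2)w + 5
  (-4)·L_3(w) = -(1/7)w^3 + (3/7)w^2 + (6/7)w - 8/7
Adding term by term: (29/252)w^3 + (67/252)w^2 - (278/63)w - 187/63

p(w) = (29/252)w^3 + (67/252)w^2 - (278/63)w - 187/63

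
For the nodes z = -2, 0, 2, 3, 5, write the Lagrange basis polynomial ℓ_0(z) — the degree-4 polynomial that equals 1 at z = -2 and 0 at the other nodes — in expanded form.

ℓ_0(z) = z(z - 2)(z - 3)(z - 5) / [(-2)·(-4)·(-5)·(-7)]
       = (z^4 - 10z^3 + 31z^2 - 30z) / (280)

ℓ_0(z) = (1/280)z^4 - (1/28)z^3 + (31/280)z^2 - (3/28)z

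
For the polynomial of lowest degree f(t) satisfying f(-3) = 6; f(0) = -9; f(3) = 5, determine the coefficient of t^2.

Build the Lagrange basis polynomials:
L_0(t) = t(t - 3) / [18] = (1/18)t^2 - (1/6)t
L_1(t) = (t + 3)(t - 3) / [-9] = -(1/9)t^2 + 1
L_2(t) = (t + 3)t / [18] = (1/18)t^2 + (1/6)t
f(t) = 6·L_0 + (-9)·L_1 + 5·L_2
Only the coefficient of t^2 is needed; take it from each L_i and combine:
6·(1/18) + (-9)·(-1/9) + 5·(1/18) = 29/18

29/18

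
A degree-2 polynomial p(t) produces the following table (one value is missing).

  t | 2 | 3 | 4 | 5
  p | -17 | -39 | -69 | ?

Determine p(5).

-107

The 3 known values determine p uniquely (degree ≤ 2).
Evaluate each Lagrange basis at t = 5:
L_0(5) = (2)·(1)/[(-1)·(-2)] = 1
L_1(5) = (3)·(1)/[(1)·(-1)] = -3
L_2(5) = (3)·(2)/[(2)·(1)] = 3
Sum: (-17)·(1) + (-39)·(-3) + (-69)·(3) = -107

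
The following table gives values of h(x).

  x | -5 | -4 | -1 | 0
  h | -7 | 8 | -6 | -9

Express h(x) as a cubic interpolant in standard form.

Newton's divided differences:
h[-5,-4] = (8 - (-7)) / (-4 - (-5)) = 15
h[-4,-1] = (-6 - 8) / (-1 - (-4)) = -14/3
h[-1,0] = (-9 - (-6)) / (0 - (-1)) = -3
h[-5,-4,-1] = (-14/3 - 15) / (-1 - (-5)) = -59/12
h[-4,-1,0] = (-3 - (-14/3)) / (0 - (-4)) = 5/12
h[-5,-4,-1,0] = (5/12 - (-59/12)) / (0 - (-5)) = 16/15
h(x) = -7 + 15·(x + 5) + (-59/12)·(x + 5)(x + 4) + (16/15)·(x + 5)(x + 4)(x + 1)
Expanding: h(x) = (16/15)x^3 + (23/4)x^2 + (101/60)x - 9

h(x) = (16/15)x^3 + (23/4)x^2 + (101/60)x - 9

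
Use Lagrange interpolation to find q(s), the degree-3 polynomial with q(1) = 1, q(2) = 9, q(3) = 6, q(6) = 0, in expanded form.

L_0(s) = (s - 2)(s - 3)(s - 6) / [-10] = -(1/10)s^3 + (11/10)s^2 - (18/5)s + 18/5
L_1(s) = (s - 1)(s - 3)(s - 6) / [4] = (1/4)s^3 - (5/2)s^2 + (27/4)s - 9/2
L_2(s) = (s - 1)(s - 2)(s - 6) / [-6] = -(1/6)s^3 + (3/2)s^2 - (10/3)s + 2
L_3(s) = (s - 1)(s - 2)(s - 3) / [60] = (1/60)s^3 - (1/10)s^2 + (11/60)s - 1/10
q(s) = 1·L_0 + 9·L_1 + 6·L_2 + 0·L_3
  1·L_0(s) = -(1/10)s^3 + (11/10)s^2 - (18/5)s + 18/5
  9·L_1(s) = (9/4)s^3 - (45/2)s^2 + (243/4)s - 81/2
  6·L_2(s) = -s^3 + 9s^2 - 20s + 12
  0·L_3(s) = 0
Adding term by term: (23/20)s^3 - (62/5)s^2 + (743/20)s - 249/10

q(s) = (23/20)s^3 - (62/5)s^2 + (743/20)s - 249/10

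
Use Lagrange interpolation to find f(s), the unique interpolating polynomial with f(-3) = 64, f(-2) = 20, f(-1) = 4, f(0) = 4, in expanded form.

f(s) = -2s^3 + 2s^2 + 4s + 4

L_0(s) = (s + 2)(s + 1)s / [-6] = -(1/6)s^3 - (1/2)s^2 - (1/3)s
L_1(s) = (s + 3)(s + 1)s / [2] = (1/2)s^3 + 2s^2 + (3/2)s
L_2(s) = (s + 3)(s + 2)s / [-2] = -(1/2)s^3 - (5/2)s^2 - 3s
L_3(s) = (s + 3)(s + 2)(s + 1) / [6] = (1/6)s^3 + s^2 + (11/6)s + 1
f(s) = 64·L_0 + 20·L_1 + 4·L_2 + 4·L_3
  64·L_0(s) = -(32/3)s^3 - 32s^2 - (64/3)s
  20·L_1(s) = 10s^3 + 40s^2 + 30s
  4·L_2(s) = -2s^3 - 10s^2 - 12s
  4·L_3(s) = (2/3)s^3 + 4s^2 + (22/3)s + 4
Adding term by term: -2s^3 + 2s^2 + 4s + 4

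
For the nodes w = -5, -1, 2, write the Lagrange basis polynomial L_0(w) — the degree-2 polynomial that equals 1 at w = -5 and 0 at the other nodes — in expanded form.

L_0(w) = (w + 1)(w - 2) / [(-4)·(-7)]
       = (w^2 - w - 2) / (28)

L_0(w) = (1/28)w^2 - (1/28)w - 1/14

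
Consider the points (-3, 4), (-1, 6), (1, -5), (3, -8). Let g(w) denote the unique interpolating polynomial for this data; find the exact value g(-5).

Evaluate each Lagrange basis at w = -5:
L_0(-5) = (-4)·(-6)·(-8)/[(-2)·(-4)·(-6)] = 4
L_1(-5) = (-2)·(-6)·(-8)/[(2)·(-2)·(-4)] = -6
L_2(-5) = (-2)·(-4)·(-8)/[(4)·(2)·(-2)] = 4
L_3(-5) = (-2)·(-4)·(-6)/[(6)·(4)·(2)] = -1
Sum: 4·(4) + 6·(-6) + (-5)·(4) + (-8)·(-1) = -32

-32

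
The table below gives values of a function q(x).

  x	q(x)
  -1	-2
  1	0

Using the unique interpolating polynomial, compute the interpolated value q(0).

L_0(0) = (-1)/[(-2)] = 1/2
L_1(0) = (1)/[(2)] = 1/2
Sum: (-2)·(1/2) + 0 = -1

-1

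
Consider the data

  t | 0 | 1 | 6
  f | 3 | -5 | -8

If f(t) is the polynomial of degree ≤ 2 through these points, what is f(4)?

Evaluate each Lagrange basis at t = 4:
L_0(4) = (3)·(-2)/[(-1)·(-6)] = -1
L_1(4) = (4)·(-2)/[(1)·(-5)] = 8/5
L_2(4) = (4)·(3)/[(6)·(5)] = 2/5
Sum: 3·(-1) + (-5)·(8/5) + (-8)·(2/5) = -71/5

-71/5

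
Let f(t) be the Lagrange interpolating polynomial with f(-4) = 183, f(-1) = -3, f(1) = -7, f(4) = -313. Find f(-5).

Evaluate each Lagrange basis at t = -5:
L_0(-5) = (-4)·(-6)·(-9)/[(-3)·(-5)·(-8)] = 9/5
L_1(-5) = (-1)·(-6)·(-9)/[(3)·(-2)·(-5)] = -9/5
L_2(-5) = (-1)·(-4)·(-9)/[(5)·(2)·(-3)] = 6/5
L_3(-5) = (-1)·(-4)·(-6)/[(8)·(5)·(3)] = -1/5
Sum: 183·(9/5) + (-3)·(-9/5) + (-7)·(6/5) + (-313)·(-1/5) = 389

389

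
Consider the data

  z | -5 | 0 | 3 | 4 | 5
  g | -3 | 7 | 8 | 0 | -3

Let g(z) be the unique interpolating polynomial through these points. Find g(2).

283/20

Evaluate each Lagrange basis at z = 2:
L_0(2) = (2)·(-1)·(-2)·(-3)/[(-5)·(-8)·(-9)·(-10)] = -1/300
L_1(2) = (7)·(-1)·(-2)·(-3)/[(5)·(-3)·(-4)·(-5)] = 7/50
L_2(2) = (7)·(2)·(-2)·(-3)/[(8)·(3)·(-1)·(-2)] = 7/4
L_3(2) = (7)·(2)·(-1)·(-3)/[(9)·(4)·(1)·(-1)] = -7/6
L_4(2) = (7)·(2)·(-1)·(-2)/[(10)·(5)·(2)·(1)] = 7/25
Sum: (-3)·(-1/300) + 7·(7/50) + 8·(7/4) + 0 + (-3)·(7/25) = 283/20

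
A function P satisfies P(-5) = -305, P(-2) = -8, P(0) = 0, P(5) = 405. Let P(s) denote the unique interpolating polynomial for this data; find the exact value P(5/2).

395/8

Evaluate each Lagrange basis at s = 5/2:
L_0(5/2) = (9/2)·(5/2)·(-5/2)/[(-3)·(-5)·(-10)] = 3/16
L_1(5/2) = (15/2)·(5/2)·(-5/2)/[(3)·(-2)·(-7)] = -125/112
L_2(5/2) = (15/2)·(9/2)·(-5/2)/[(5)·(2)·(-5)] = 27/16
L_3(5/2) = (15/2)·(9/2)·(5/2)/[(10)·(7)·(5)] = 27/112
Sum: (-305)·(3/16) + (-8)·(-125/112) + 0 + 405·(27/112) = 395/8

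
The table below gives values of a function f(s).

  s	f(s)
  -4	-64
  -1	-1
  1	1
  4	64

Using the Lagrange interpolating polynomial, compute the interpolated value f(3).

27

Evaluate each Lagrange basis at s = 3:
L_0(3) = (4)·(2)·(-1)/[(-3)·(-5)·(-8)] = 1/15
L_1(3) = (7)·(2)·(-1)/[(3)·(-2)·(-5)] = -7/15
L_2(3) = (7)·(4)·(-1)/[(5)·(2)·(-3)] = 14/15
L_3(3) = (7)·(4)·(2)/[(8)·(5)·(3)] = 7/15
Sum: (-64)·(1/15) + (-1)·(-7/15) + 1·(14/15) + 64·(7/15) = 27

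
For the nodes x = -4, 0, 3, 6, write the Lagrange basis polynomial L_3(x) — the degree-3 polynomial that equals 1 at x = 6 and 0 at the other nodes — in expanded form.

L_3(x) = (x + 4)x(x - 3) / [(10)·(6)·(3)]
       = (x^3 + x^2 - 12x) / (180)

L_3(x) = (1/180)x^3 + (1/180)x^2 - (1/15)x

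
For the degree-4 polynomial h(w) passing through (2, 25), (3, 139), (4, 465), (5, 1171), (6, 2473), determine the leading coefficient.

Build the Lagrange basis polynomials:
L_0(w) = (w - 3)(w - 4)(w - 5)(w - 6) / [24] = (1/24)w^4 - (3/4)w^3 + (119/24)w^2 - (57/4)w + 15
L_1(w) = (w - 2)(w - 4)(w - 5)(w - 6) / [-6] = -(1/6)w^4 + (17/6)w^3 - (52/3)w^2 + (134/3)w - 40
L_2(w) = (w - 2)(w - 3)(w - 5)(w - 6) / [4] = (1/4)w^4 - 4w^3 + (91/4)w^2 - 54w + 45
L_3(w) = (w - 2)(w - 3)(w - 4)(w - 6) / [-6] = -(1/6)w^4 + (5/2)w^3 - (40/3)w^2 + 30w - 24
L_4(w) = (w - 2)(w - 3)(w - 4)(w - 5) / [24] = (1/24)w^4 - (7/12)w^3 + (71/24)w^2 - (77/12)w + 5
h(w) = 25·L_0 + 139·L_1 + 465·L_2 + 1171·L_3 + 2473·L_4
Only the coefficient of w^4 is needed; take it from each L_i and combine:
25·(1/24) + 139·(-1/6) + 465·(1/4) + 1171·(-1/6) + 2473·(1/24) = 2

2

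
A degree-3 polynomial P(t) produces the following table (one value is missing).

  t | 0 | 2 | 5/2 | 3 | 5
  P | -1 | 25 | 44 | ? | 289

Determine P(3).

71

The 4 known values determine P uniquely (degree ≤ 3).
Evaluate each Lagrange basis at t = 3:
L_0(3) = (1)·(1/2)·(-2)/[(-2)·(-5/2)·(-5)] = 1/25
L_1(3) = (3)·(1/2)·(-2)/[(2)·(-1/2)·(-3)] = -1
L_2(3) = (3)·(1)·(-2)/[(5/2)·(1/2)·(-5/2)] = 48/25
L_3(3) = (3)·(1)·(1/2)/[(5)·(3)·(5/2)] = 1/25
Sum: (-1)·(1/25) + 25·(-1) + 44·(48/25) + 289·(1/25) = 71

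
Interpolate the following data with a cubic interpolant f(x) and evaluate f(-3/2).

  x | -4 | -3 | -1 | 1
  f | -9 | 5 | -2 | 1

47/32

Using Newton's divided-difference form:
f[-4,-3] = (5 - (-9)) / (-3 - (-4)) = 14
f[-3,-1] = (-2 - 5) / (-1 - (-3)) = -7/2
f[-1,1] = (1 - (-2)) / (1 - (-1)) = 3/2
f[-4,-3,-1] = (-7/2 - 14) / (-1 - (-4)) = -35/6
f[-3,-1,1] = (3/2 - (-7/2)) / (1 - (-3)) = 5/4
f[-4,-3,-1,1] = (5/4 - (-35/6)) / (1 - (-4)) = 17/12
f(-3/2) = -9 + 14·(5/2) + (-35/6)·(5/2)·(3/2) + (17/12)·(5/2)·(3/2)·(-1/2) = 47/32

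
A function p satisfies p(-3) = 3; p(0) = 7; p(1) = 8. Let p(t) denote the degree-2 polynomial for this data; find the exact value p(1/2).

361/48

Using Newton's divided-difference form:
p[-3,0] = (7 - 3) / (0 - (-3)) = 4/3
p[0,1] = (8 - 7) / (1 - 0) = 1
p[-3,0,1] = (1 - 4/3) / (1 - (-3)) = -1/12
p(1/2) = 3 + (4/3)·(7/2) + (-1/12)·(7/2)·(1/2) = 361/48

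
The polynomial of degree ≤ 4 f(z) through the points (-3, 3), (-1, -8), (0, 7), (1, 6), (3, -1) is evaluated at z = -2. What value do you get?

-89/4

Evaluate each Lagrange basis at z = -2:
L_0(-2) = (-1)·(-2)·(-3)·(-5)/[(-2)·(-3)·(-4)·(-6)] = 5/24
L_1(-2) = (1)·(-2)·(-3)·(-5)/[(2)·(-1)·(-2)·(-4)] = 15/8
L_2(-2) = (1)·(-1)·(-3)·(-5)/[(3)·(1)·(-1)·(-3)] = -5/3
L_3(-2) = (1)·(-1)·(-2)·(-5)/[(4)·(2)·(1)·(-2)] = 5/8
L_4(-2) = (1)·(-1)·(-2)·(-3)/[(6)·(4)·(3)·(2)] = -1/24
Sum: 3·(5/24) + (-8)·(15/8) + 7·(-5/3) + 6·(5/8) + (-1)·(-1/24) = -89/4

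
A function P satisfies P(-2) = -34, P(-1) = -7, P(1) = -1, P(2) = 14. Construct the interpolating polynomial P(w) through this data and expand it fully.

P(w) = 3w^3 - 2w^2 - 2

Build the Lagrange basis polynomials:
L_0(w) = (w + 1)(w - 1)(w - 2) / [-12] = -(1/12)w^3 + (1/6)w^2 + (1/12)w - 1/6
L_1(w) = (w + 2)(w - 1)(w - 2) / [6] = (1/6)w^3 - (1/6)w^2 - (2/3)w + 2/3
L_2(w) = (w + 2)(w + 1)(w - 2) / [-6] = -(1/6)w^3 - (1/6)w^2 + (2/3)w + 2/3
L_3(w) = (w + 2)(w + 1)(w - 1) / [12] = (1/12)w^3 + (1/6)w^2 - (1/12)w - 1/6
P(w) = (-34)·L_0 + (-7)·L_1 + (-1)·L_2 + 14·L_3
  (-34)·L_0(w) = (17/6)w^3 - (17/3)w^2 - (17/6)w + 17/3
  (-7)·L_1(w) = -(7/6)w^3 + (7/6)w^2 + (14/3)w - 14/3
  (-1)·L_2(w) = (1/6)w^3 + (1/6)w^2 - (2/3)w - 2/3
  14·L_3(w) = (7/6)w^3 + (7/3)w^2 - (7/6)w - 7/3
Adding term by term: 3w^3 - 2w^2 - 2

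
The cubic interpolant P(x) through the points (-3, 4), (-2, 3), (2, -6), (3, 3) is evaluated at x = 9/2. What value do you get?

1123/32

Evaluate each Lagrange basis at x = 9/2:
L_0(9/2) = (13/2)·(5/2)·(3/2)/[(-1)·(-5)·(-6)] = -13/16
L_1(9/2) = (15/2)·(5/2)·(3/2)/[(1)·(-4)·(-5)] = 45/32
L_2(9/2) = (15/2)·(13/2)·(3/2)/[(5)·(4)·(-1)] = -117/32
L_3(9/2) = (15/2)·(13/2)·(5/2)/[(6)·(5)·(1)] = 65/16
Sum: 4·(-13/16) + 3·(45/32) + (-6)·(-117/32) + 3·(65/16) = 1123/32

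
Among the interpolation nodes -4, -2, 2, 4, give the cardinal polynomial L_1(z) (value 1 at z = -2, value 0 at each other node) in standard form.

L_1(z) = (1/48)z^3 - (1/24)z^2 - (1/3)z + 2/3

L_1(z) = (z + 4)(z - 2)(z - 4) / [(2)·(-4)·(-6)]
       = (z^3 - 2z^2 - 16z + 32) / (48)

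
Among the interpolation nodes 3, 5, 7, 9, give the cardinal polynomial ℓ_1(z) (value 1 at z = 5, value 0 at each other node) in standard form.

ℓ_1(z) = (1/16)z^3 - (19/16)z^2 + (111/16)z - 189/16

ℓ_1(z) = (z - 3)(z - 7)(z - 9) / [(2)·(-2)·(-4)]
       = (z^3 - 19z^2 + 111z - 189) / (16)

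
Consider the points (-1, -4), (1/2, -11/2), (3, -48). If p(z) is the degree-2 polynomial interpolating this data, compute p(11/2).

Using Newton's divided-difference form:
p[-1,1/2] = (-11/2 - (-4)) / (1/2 - (-1)) = -1
p[1/2,3] = (-48 - (-11/2)) / (3 - 1/2) = -17
p[-1,1/2,3] = (-17 - (-1)) / (3 - (-1)) = -4
p(11/2) = -4 + (-1)·(13/2) + (-4)·(13/2)·(5) = -281/2

-281/2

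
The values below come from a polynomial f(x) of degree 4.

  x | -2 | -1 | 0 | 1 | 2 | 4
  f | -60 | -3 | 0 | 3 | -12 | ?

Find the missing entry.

The 5 known values determine f uniquely (degree ≤ 4).
L_0(4) = (5)·(4)·(3)·(2)/[(-1)·(-2)·(-3)·(-4)] = 5
L_1(4) = (6)·(4)·(3)·(2)/[(1)·(-1)·(-2)·(-3)] = -24
L_2(4) = (6)·(5)·(3)·(2)/[(2)·(1)·(-1)·(-2)] = 45
L_3(4) = (6)·(5)·(4)·(2)/[(3)·(2)·(1)·(-1)] = -40
L_4(4) = (6)·(5)·(4)·(3)/[(4)·(3)·(2)·(1)] = 15
Sum: (-60)·(5) + (-3)·(-24) + 0 + 3·(-40) + (-12)·(15) = -528

-528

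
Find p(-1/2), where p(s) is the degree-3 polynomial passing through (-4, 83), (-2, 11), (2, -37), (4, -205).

Evaluate each Lagrange basis at s = -1/2:
L_0(-1/2) = (3/2)·(-5/2)·(-9/2)/[(-2)·(-6)·(-8)] = -45/256
L_1(-1/2) = (7/2)·(-5/2)·(-9/2)/[(2)·(-4)·(-6)] = 105/128
L_2(-1/2) = (7/2)·(3/2)·(-9/2)/[(6)·(4)·(-2)] = 63/128
L_3(-1/2) = (7/2)·(3/2)·(-5/2)/[(8)·(6)·(2)] = -35/256
Sum: 83·(-45/256) + 11·(105/128) + (-37)·(63/128) + (-205)·(-35/256) = 17/4

17/4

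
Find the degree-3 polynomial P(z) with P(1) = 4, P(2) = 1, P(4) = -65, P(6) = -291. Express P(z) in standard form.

Newton's divided differences:
P[1,2] = (1 - 4) / (2 - 1) = -3
P[2,4] = (-65 - 1) / (4 - 2) = -33
P[4,6] = (-291 - (-65)) / (6 - 4) = -113
P[1,2,4] = (-33 - (-3)) / (4 - 1) = -10
P[2,4,6] = (-113 - (-33)) / (6 - 2) = -20
P[1,2,4,6] = (-20 - (-10)) / (6 - 1) = -2
P(z) = 4 + (-3)·(z - 1) + (-10)·(z - 1)(z - 2) + (-2)·(z - 1)(z - 2)(z - 4)
Expanding: P(z) = -2z^3 + 4z^2 - z + 3

P(z) = -2z^3 + 4z^2 - z + 3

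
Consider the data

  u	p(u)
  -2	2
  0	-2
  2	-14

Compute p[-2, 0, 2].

-1

p[-2,0] = (-2 - 2) / (0 - (-2)) = -2
p[0,2] = (-14 - (-2)) / (2 - 0) = -6
p[-2,0,2] = (-6 - (-2)) / (2 - (-2)) = -1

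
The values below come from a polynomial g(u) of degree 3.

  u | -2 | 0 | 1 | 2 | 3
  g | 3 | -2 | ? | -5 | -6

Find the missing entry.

The 4 known values determine g uniquely (degree ≤ 3).
L_0(1) = (1)·(-1)·(-2)/[(-2)·(-4)·(-5)] = -1/20
L_1(1) = (3)·(-1)·(-2)/[(2)·(-2)·(-3)] = 1/2
L_2(1) = (3)·(1)·(-2)/[(4)·(2)·(-1)] = 3/4
L_3(1) = (3)·(1)·(-1)/[(5)·(3)·(1)] = -1/5
Sum: 3·(-1/20) + (-2)·(1/2) + (-5)·(3/4) + (-6)·(-1/5) = -37/10

-37/10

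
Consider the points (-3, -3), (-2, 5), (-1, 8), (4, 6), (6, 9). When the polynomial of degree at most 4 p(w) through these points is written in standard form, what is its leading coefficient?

-2/105

The leading coefficient equals the top divided difference p[-3,-2,-1,4,6].
p[-3,-2] = (5 - (-3)) / (-2 - (-3)) = 8
p[-2,-1] = (8 - 5) / (-1 - (-2)) = 3
p[-1,4] = (6 - 8) / (4 - (-1)) = -2/5
p[4,6] = (9 - 6) / (6 - 4) = 3/2
p[-3,-2,-1] = (3 - 8) / (-1 - (-3)) = -5/2
p[-2,-1,4] = (-2/5 - 3) / (4 - (-2)) = -17/30
p[-1,4,6] = (3/2 - (-2/5)) / (6 - (-1)) = 19/70
p[-3,-2,-1,4] = (-17/30 - (-5/2)) / (4 - (-3)) = 29/105
p[-2,-1,4,6] = (19/70 - (-17/30)) / (6 - (-2)) = 11/105
p[-3,-2,-1,4,6] = (11/105 - 29/105) / (6 - (-3)) = -2/105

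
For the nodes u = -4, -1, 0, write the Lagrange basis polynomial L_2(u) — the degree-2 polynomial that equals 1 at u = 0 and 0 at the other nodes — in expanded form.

L_2(u) = (1/4)u^2 + (5/4)u + 1

L_2(u) = (u + 4)(u + 1) / [(4)·(1)]
       = (u^2 + 5u + 4) / (4)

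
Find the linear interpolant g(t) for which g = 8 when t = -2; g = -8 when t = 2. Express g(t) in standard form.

g(t) = -4t

Build the Lagrange basis polynomials:
L_0(t) = (t - 2) / [-4] = -(1/4)t + 1/2
L_1(t) = (t + 2) / [4] = (1/4)t + 1/2
g(t) = 8·L_0 + (-8)·L_1
  8·L_0(t) = -2t + 4
  (-8)·L_1(t) = -2t - 4
Adding term by term: -4t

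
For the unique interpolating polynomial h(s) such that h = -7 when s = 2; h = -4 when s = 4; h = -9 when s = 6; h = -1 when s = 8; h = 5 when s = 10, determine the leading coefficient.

The leading coefficient equals the top divided difference h[2,4,6,8,10].
h[2,4] = (-4 - (-7)) / (4 - 2) = 3/2
h[4,6] = (-9 - (-4)) / (6 - 4) = -5/2
h[6,8] = (-1 - (-9)) / (8 - 6) = 4
h[8,10] = (5 - (-1)) / (10 - 8) = 3
h[2,4,6] = (-5/2 - 3/2) / (6 - 2) = -1
h[4,6,8] = (4 - (-5/2)) / (8 - 4) = 13/8
h[6,8,10] = (3 - 4) / (10 - 6) = -1/4
h[2,4,6,8] = (13/8 - (-1)) / (8 - 2) = 7/16
h[4,6,8,10] = (-1/4 - 13/8) / (10 - 4) = -5/16
h[2,4,6,8,10] = (-5/16 - 7/16) / (10 - 2) = -3/32

-3/32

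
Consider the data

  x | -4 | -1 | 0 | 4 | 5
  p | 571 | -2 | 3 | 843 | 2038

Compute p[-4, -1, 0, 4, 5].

p[-4,-1] = (-2 - 571) / (-1 - (-4)) = -191
p[-1,0] = (3 - (-2)) / (0 - (-1)) = 5
p[0,4] = (843 - 3) / (4 - 0) = 210
p[4,5] = (2038 - 843) / (5 - 4) = 1195
p[-4,-1,0] = (5 - (-191)) / (0 - (-4)) = 49
p[-1,0,4] = (210 - 5) / (4 - (-1)) = 41
p[0,4,5] = (1195 - 210) / (5 - 0) = 197
p[-4,-1,0,4] = (41 - 49) / (4 - (-4)) = -1
p[-1,0,4,5] = (197 - 41) / (5 - (-1)) = 26
p[-4,-1,0,4,5] = (26 - (-1)) / (5 - (-4)) = 3

3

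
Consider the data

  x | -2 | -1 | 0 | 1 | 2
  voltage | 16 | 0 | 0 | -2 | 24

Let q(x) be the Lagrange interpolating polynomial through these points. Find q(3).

156

L_0(3) = (4)·(3)·(2)·(1)/[(-1)·(-2)·(-3)·(-4)] = 1
L_1(3) = (5)·(3)·(2)·(1)/[(1)·(-1)·(-2)·(-3)] = -5
L_2(3) = (5)·(4)·(2)·(1)/[(2)·(1)·(-1)·(-2)] = 10
L_3(3) = (5)·(4)·(3)·(1)/[(3)·(2)·(1)·(-1)] = -10
L_4(3) = (5)·(4)·(3)·(2)/[(4)·(3)·(2)·(1)] = 5
Sum: 16·(1) + 0 + 0 + (-2)·(-10) + 24·(5) = 156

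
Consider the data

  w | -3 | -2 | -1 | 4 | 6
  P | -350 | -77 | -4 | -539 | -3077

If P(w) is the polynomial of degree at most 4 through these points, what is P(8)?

L_0(8) = (10)·(9)·(4)·(2)/[(-1)·(-2)·(-7)·(-9)] = 40/7
L_1(8) = (11)·(9)·(4)·(2)/[(1)·(-1)·(-6)·(-8)] = -33/2
L_2(8) = (11)·(10)·(4)·(2)/[(2)·(1)·(-5)·(-7)] = 88/7
L_3(8) = (11)·(10)·(9)·(2)/[(7)·(6)·(5)·(-2)] = -33/7
L_4(8) = (11)·(10)·(9)·(4)/[(9)·(8)·(7)·(2)] = 55/14
Sum: (-350)·(40/7) + (-77)·(-33/2) + (-4)·(88/7) + (-539)·(-33/7) + (-3077)·(55/14) = -10327

-10327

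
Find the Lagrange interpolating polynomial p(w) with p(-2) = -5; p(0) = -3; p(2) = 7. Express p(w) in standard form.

p(w) = w^2 + 3w - 3

Build the Lagrange basis polynomials:
L_0(w) = w(w - 2) / [8] = (1/8)w^2 - (1/4)w
L_1(w) = (w + 2)(w - 2) / [-4] = -(1/4)w^2 + 1
L_2(w) = (w + 2)w / [8] = (1/8)w^2 + (1/4)w
p(w) = (-5)·L_0 + (-3)·L_1 + 7·L_2
  (-5)·L_0(w) = -(5/8)w^2 + (5/4)w
  (-3)·L_1(w) = (3/4)w^2 - 3
  7·L_2(w) = (7/8)w^2 + (7/4)w
Adding term by term: w^2 + 3w - 3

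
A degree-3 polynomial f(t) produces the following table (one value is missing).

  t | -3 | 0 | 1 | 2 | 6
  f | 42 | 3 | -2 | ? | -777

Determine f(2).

The 4 known values determine f uniquely (degree ≤ 3).
Evaluate each Lagrange basis at t = 2:
L_0(2) = (2)·(1)·(-4)/[(-3)·(-4)·(-9)] = 2/27
L_1(2) = (5)·(1)·(-4)/[(3)·(-1)·(-6)] = -10/9
L_2(2) = (5)·(2)·(-4)/[(4)·(1)·(-5)] = 2
L_3(2) = (5)·(2)·(1)/[(9)·(6)·(5)] = 1/27
Sum: 42·(2/27) + 3·(-10/9) + (-2)·(2) + (-777)·(1/27) = -33

-33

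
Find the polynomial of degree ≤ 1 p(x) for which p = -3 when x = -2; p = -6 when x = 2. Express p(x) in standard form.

p(x) = -(3/4)x - 9/2

L_0(x) = (x - 2) / [-4] = -(1/4)x + 1/2
L_1(x) = (x + 2) / [4] = (1/4)x + 1/2
p(x) = (-3)·L_0 + (-6)·L_1
  (-3)·L_0(x) = (3/4)x - 3/2
  (-6)·L_1(x) = -(3/2)x - 3
Adding term by term: -(3/4)x - 9/2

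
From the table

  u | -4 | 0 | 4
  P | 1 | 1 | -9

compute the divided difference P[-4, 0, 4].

-5/16

P[-4,0] = (1 - 1) / (0 - (-4)) = 0
P[0,4] = (-9 - 1) / (4 - 0) = -5/2
P[-4,0,4] = (-5/2 - 0) / (4 - (-4)) = -5/16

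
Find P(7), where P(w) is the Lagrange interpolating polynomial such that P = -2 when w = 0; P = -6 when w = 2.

Evaluate each Lagrange basis at w = 7:
L_0(7) = (5)/[(-2)] = -5/2
L_1(7) = (7)/[(2)] = 7/2
Sum: (-2)·(-5/2) + (-6)·(7/2) = -16

-16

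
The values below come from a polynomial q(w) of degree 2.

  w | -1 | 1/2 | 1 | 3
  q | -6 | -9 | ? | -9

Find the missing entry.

The 3 known values determine q uniquely (degree ≤ 2).
Evaluate each Lagrange basis at w = 1:
L_0(1) = (1/2)·(-2)/[(-3/2)·(-4)] = -1/6
L_1(1) = (2)·(-2)/[(3/2)·(-5/2)] = 16/15
L_2(1) = (2)·(1/2)/[(4)·(5/2)] = 1/10
Sum: (-6)·(-1/6) + (-9)·(16/15) + (-9)·(1/10) = -19/2

-19/2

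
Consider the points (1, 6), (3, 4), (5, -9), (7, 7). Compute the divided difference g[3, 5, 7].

g[3,5] = (-9 - 4) / (5 - 3) = -13/2
g[5,7] = (7 - (-9)) / (7 - 5) = 8
g[3,5,7] = (8 - (-13/2)) / (7 - 3) = 29/8

29/8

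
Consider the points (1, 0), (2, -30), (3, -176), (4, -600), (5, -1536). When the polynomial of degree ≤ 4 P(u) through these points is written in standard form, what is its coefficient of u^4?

The leading coefficient equals the top divided difference P[1,2,3,4,5].
P[1,2] = (-30 - 0) / (2 - 1) = -30
P[2,3] = (-176 - (-30)) / (3 - 2) = -146
P[3,4] = (-600 - (-176)) / (4 - 3) = -424
P[4,5] = (-1536 - (-600)) / (5 - 4) = -936
P[1,2,3] = (-146 - (-30)) / (3 - 1) = -58
P[2,3,4] = (-424 - (-146)) / (4 - 2) = -139
P[3,4,5] = (-936 - (-424)) / (5 - 3) = -256
P[1,2,3,4] = (-139 - (-58)) / (4 - 1) = -27
P[2,3,4,5] = (-256 - (-139)) / (5 - 2) = -39
P[1,2,3,4,5] = (-39 - (-27)) / (5 - 1) = -3

-3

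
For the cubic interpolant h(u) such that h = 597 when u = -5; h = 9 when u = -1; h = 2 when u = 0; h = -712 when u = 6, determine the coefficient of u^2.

L_0(u) = (u + 1)u(u - 6) / [-220] = -(1/220)u^3 + (1/44)u^2 + (3/110)u
L_1(u) = (u + 5)u(u - 6) / [28] = (1/28)u^3 - (1/28)u^2 - (15/14)u
L_2(u) = (u + 5)(u + 1)(u - 6) / [-30] = -(1/30)u^3 + (31/30)u + 1
L_3(u) = (u + 5)(u + 1)u / [462] = (1/462)u^3 + (1/77)u^2 + (5/462)u
h(u) = 597·L_0 + 9·L_1 + 2·L_2 + (-712)·L_3
Only the coefficient of u^2 is needed; take it from each L_i and combine:
597·(1/44) + 9·(-1/28) + 2·(0) + (-712)·(1/77) = 4

4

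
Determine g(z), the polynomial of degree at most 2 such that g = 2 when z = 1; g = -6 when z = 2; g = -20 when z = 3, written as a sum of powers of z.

L_0(z) = (z - 2)(z - 3) / [2] = (1/2)z^2 - (5/2)z + 3
L_1(z) = (z - 1)(z - 3) / [-1] = -z^2 + 4z - 3
L_2(z) = (z - 1)(z - 2) / [2] = (1/2)z^2 - (3/2)z + 1
g(z) = 2·L_0 + (-6)·L_1 + (-20)·L_2
  2·L_0(z) = z^2 - 5z + 6
  (-6)·L_1(z) = 6z^2 - 24z + 18
  (-20)·L_2(z) = -10z^2 + 30z - 20
Adding term by term: -3z^2 + z + 4

g(z) = -3z^2 + z + 4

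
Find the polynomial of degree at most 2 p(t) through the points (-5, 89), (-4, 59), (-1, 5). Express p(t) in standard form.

Build the Lagrange basis polynomials:
L_0(t) = (t + 4)(t + 1) / [4] = (1/4)t^2 + (5/4)t + 1
L_1(t) = (t + 5)(t + 1) / [-3] = -(1/3)t^2 - 2t - 5/3
L_2(t) = (t + 5)(t + 4) / [12] = (1/12)t^2 + (3/4)t + 5/3
p(t) = 89·L_0 + 59·L_1 + 5·L_2
  89·L_0(t) = (89/4)t^2 + (445/4)t + 89
  59·L_1(t) = -(59/3)t^2 - 118t - 295/3
  5·L_2(t) = (5/12)t^2 + (15/4)t + 25/3
Adding term by term: 3t^2 - 3t - 1

p(t) = 3t^2 - 3t - 1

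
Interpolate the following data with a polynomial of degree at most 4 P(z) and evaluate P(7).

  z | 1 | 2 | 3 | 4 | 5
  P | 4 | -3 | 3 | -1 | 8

387

Evaluate each Lagrange basis at z = 7:
L_0(7) = (5)·(4)·(3)·(2)/[(-1)·(-2)·(-3)·(-4)] = 5
L_1(7) = (6)·(4)·(3)·(2)/[(1)·(-1)·(-2)·(-3)] = -24
L_2(7) = (6)·(5)·(3)·(2)/[(2)·(1)·(-1)·(-2)] = 45
L_3(7) = (6)·(5)·(4)·(2)/[(3)·(2)·(1)·(-1)] = -40
L_4(7) = (6)·(5)·(4)·(3)/[(4)·(3)·(2)·(1)] = 15
Sum: 4·(5) + (-3)·(-24) + 3·(45) + (-1)·(-40) + 8·(15) = 387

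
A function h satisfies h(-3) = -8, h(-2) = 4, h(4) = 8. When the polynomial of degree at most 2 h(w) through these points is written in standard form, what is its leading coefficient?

-34/21

Build the Lagrange basis polynomials:
L_0(w) = (w + 2)(w - 4) / [7] = (1/7)w^2 - (2/7)w - 8/7
L_1(w) = (w + 3)(w - 4) / [-6] = -(1/6)w^2 + (1/6)w + 2
L_2(w) = (w + 3)(w + 2) / [42] = (1/42)w^2 + (5/42)w + 1/7
h(w) = (-8)·L_0 + 4·L_1 + 8·L_2
Only the coefficient of w^2 is needed; take it from each L_i and combine:
(-8)·(1/7) + 4·(-1/6) + 8·(1/42) = -34/21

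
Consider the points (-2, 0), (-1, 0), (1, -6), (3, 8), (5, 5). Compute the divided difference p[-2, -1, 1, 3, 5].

p[-2,-1] = (0 - 0) / (-1 - (-2)) = 0
p[-1,1] = (-6 - 0) / (1 - (-1)) = -3
p[1,3] = (8 - (-6)) / (3 - 1) = 7
p[3,5] = (5 - 8) / (5 - 3) = -3/2
p[-2,-1,1] = (-3 - 0) / (1 - (-2)) = -1
p[-1,1,3] = (7 - (-3)) / (3 - (-1)) = 5/2
p[1,3,5] = (-3/2 - 7) / (5 - 1) = -17/8
p[-2,-1,1,3] = (5/2 - (-1)) / (3 - (-2)) = 7/10
p[-1,1,3,5] = (-17/8 - 5/2) / (5 - (-1)) = -37/48
p[-2,-1,1,3,5] = (-37/48 - 7/10) / (5 - (-2)) = -353/1680

-353/1680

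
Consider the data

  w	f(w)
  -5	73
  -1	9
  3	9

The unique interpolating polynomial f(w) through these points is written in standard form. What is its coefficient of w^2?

Build the Lagrange basis polynomials:
L_0(w) = (w + 1)(w - 3) / [32] = (1/32)w^2 - (1/16)w - 3/32
L_1(w) = (w + 5)(w - 3) / [-16] = -(1/16)w^2 - (1/8)w + 15/16
L_2(w) = (w + 5)(w + 1) / [32] = (1/32)w^2 + (3/16)w + 5/32
f(w) = 73·L_0 + 9·L_1 + 9·L_2
Only the coefficient of w^2 is needed; take it from each L_i and combine:
73·(1/32) + 9·(-1/16) + 9·(1/32) = 2

2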